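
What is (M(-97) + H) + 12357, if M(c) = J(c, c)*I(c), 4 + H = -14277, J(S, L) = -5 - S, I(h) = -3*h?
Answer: 24848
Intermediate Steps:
H = -14281 (H = -4 - 14277 = -14281)
M(c) = -3*c*(-5 - c) (M(c) = (-5 - c)*(-3*c) = -3*c*(-5 - c))
(M(-97) + H) + 12357 = (3*(-97)*(5 - 97) - 14281) + 12357 = (3*(-97)*(-92) - 14281) + 12357 = (26772 - 14281) + 12357 = 12491 + 12357 = 24848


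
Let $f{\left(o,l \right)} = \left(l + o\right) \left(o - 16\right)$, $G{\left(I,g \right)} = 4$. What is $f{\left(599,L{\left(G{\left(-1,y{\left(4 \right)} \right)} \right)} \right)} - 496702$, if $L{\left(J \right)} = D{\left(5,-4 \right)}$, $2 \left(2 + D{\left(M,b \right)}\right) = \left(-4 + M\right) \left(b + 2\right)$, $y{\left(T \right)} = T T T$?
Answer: $-149234$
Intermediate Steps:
$y{\left(T \right)} = T^{3}$ ($y{\left(T \right)} = T^{2} T = T^{3}$)
$D{\left(M,b \right)} = -2 + \frac{\left(-4 + M\right) \left(2 + b\right)}{2}$ ($D{\left(M,b \right)} = -2 + \frac{\left(-4 + M\right) \left(b + 2\right)}{2} = -2 + \frac{\left(-4 + M\right) \left(2 + b\right)}{2}$)
$L{\left(J \right)} = -3$ ($L{\left(J \right)} = -6 + 5 - -8 + \frac{1}{2} \cdot 5 \left(-4\right) = -6 + 5 + 8 - 10 = -3$)
$f{\left(o,l \right)} = \left(-16 + o\right) \left(l + o\right)$ ($f{\left(o,l \right)} = \left(l + o\right) \left(-16 + o\right) = \left(-16 + o\right) \left(l + o\right)$)
$f{\left(599,L{\left(G{\left(-1,y{\left(4 \right)} \right)} \right)} \right)} - 496702 = \left(599^{2} - -48 - 9584 - 1797\right) - 496702 = \left(358801 + 48 - 9584 - 1797\right) - 496702 = 347468 - 496702 = -149234$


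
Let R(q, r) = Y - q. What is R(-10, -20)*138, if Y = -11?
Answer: -138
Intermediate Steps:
R(q, r) = -11 - q
R(-10, -20)*138 = (-11 - 1*(-10))*138 = (-11 + 10)*138 = -1*138 = -138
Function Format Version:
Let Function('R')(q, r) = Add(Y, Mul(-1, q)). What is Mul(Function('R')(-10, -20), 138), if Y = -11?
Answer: -138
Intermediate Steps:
Function('R')(q, r) = Add(-11, Mul(-1, q))
Mul(Function('R')(-10, -20), 138) = Mul(Add(-11, Mul(-1, -10)), 138) = Mul(Add(-11, 10), 138) = Mul(-1, 138) = -138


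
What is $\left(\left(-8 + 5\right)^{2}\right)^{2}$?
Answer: $81$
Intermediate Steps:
$\left(\left(-8 + 5\right)^{2}\right)^{2} = \left(\left(-3\right)^{2}\right)^{2} = 9^{2} = 81$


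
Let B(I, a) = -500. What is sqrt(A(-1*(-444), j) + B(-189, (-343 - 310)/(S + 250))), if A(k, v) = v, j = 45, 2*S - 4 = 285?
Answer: I*sqrt(455) ≈ 21.331*I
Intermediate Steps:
S = 289/2 (S = 2 + (1/2)*285 = 2 + 285/2 = 289/2 ≈ 144.50)
sqrt(A(-1*(-444), j) + B(-189, (-343 - 310)/(S + 250))) = sqrt(45 - 500) = sqrt(-455) = I*sqrt(455)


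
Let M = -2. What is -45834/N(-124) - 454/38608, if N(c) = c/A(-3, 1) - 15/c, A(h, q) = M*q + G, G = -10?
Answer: -329138870195/75073256 ≈ -4384.2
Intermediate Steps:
A(h, q) = -10 - 2*q (A(h, q) = -2*q - 10 = -10 - 2*q)
N(c) = -15/c - c/12 (N(c) = c/(-10 - 2*1) - 15/c = c/(-10 - 2) - 15/c = c/(-12) - 15/c = c*(-1/12) - 15/c = -c/12 - 15/c = -15/c - c/12)
-45834/N(-124) - 454/38608 = -45834/(-15/(-124) - 1/12*(-124)) - 454/38608 = -45834/(-15*(-1/124) + 31/3) - 454*1/38608 = -45834/(15/124 + 31/3) - 227/19304 = -45834/3889/372 - 227/19304 = -45834*372/3889 - 227/19304 = -17050248/3889 - 227/19304 = -329138870195/75073256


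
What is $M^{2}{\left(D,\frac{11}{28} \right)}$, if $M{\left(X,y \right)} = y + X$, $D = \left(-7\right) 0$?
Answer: $\frac{121}{784} \approx 0.15434$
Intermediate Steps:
$D = 0$
$M{\left(X,y \right)} = X + y$
$M^{2}{\left(D,\frac{11}{28} \right)} = \left(0 + \frac{11}{28}\right)^{2} = \left(\frac{11}{28}\right)^{2} = \frac{121}{784}$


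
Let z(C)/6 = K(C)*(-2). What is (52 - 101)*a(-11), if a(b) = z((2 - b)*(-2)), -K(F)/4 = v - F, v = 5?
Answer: -72912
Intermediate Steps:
K(F) = -20 + 4*F (K(F) = -4*(5 - F) = -20 + 4*F)
z(C) = 240 - 48*C (z(C) = 6*((-20 + 4*C)*(-2)) = 6*(40 - 8*C) = 240 - 48*C)
a(b) = 432 - 96*b (a(b) = 240 - 48*(2 - b)*(-2) = 240 - 48*(-4 + 2*b) = 240 + (192 - 96*b) = 432 - 96*b)
(52 - 101)*a(-11) = (52 - 101)*(432 - 96*(-11)) = -49*(432 + 1056) = -49*1488 = -72912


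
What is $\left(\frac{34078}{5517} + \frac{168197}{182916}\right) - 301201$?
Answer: $- \frac{33772121831075}{112127508} \approx -3.0119 \cdot 10^{5}$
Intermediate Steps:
$\left(\frac{34078}{5517} + \frac{168197}{182916}\right) - 301201 = \frac{795706033}{112127508} - 301201 = - \frac{33772121831075}{112127508}$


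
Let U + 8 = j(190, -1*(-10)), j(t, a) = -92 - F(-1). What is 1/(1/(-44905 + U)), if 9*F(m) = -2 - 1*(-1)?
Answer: -405044/9 ≈ -45005.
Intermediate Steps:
F(m) = -⅑ (F(m) = (-2 - 1*(-1))/9 = (-2 + 1)/9 = (⅑)*(-1) = -⅑)
j(t, a) = -827/9 (j(t, a) = -92 - 1*(-⅑) = -92 + ⅑ = -827/9)
U = -899/9 (U = -8 - 827/9 = -899/9 ≈ -99.889)
1/(1/(-44905 + U)) = 1/(1/(-44905 - 899/9)) = 1/(1/(-405044/9)) = 1/(-9/405044) = -405044/9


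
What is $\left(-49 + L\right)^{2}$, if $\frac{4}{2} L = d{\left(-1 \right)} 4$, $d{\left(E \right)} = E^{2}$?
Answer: $2209$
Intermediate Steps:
$L = 2$ ($L = \frac{\left(-1\right)^{2} \cdot 4}{2} = \frac{1 \cdot 4}{2} = \frac{1}{2} \cdot 4 = 2$)
$\left(-49 + L\right)^{2} = \left(-49 + 2\right)^{2} = \left(-47\right)^{2} = 2209$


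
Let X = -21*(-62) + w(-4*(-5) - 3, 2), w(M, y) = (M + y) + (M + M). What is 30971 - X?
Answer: 29616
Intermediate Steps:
w(M, y) = y + 3*M (w(M, y) = (M + y) + 2*M = y + 3*M)
X = 1355 (X = -21*(-62) + (2 + 3*(-4*(-5) - 3)) = 1302 + (2 + 3*(20 - 3)) = 1302 + (2 + 3*17) = 1302 + (2 + 51) = 1302 + 53 = 1355)
30971 - X = 30971 - 1*1355 = 30971 - 1355 = 29616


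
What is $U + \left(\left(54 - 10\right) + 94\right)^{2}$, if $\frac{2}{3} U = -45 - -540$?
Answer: $\frac{39573}{2} \approx 19787.0$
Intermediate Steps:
$U = \frac{1485}{2}$ ($U = \frac{3 \left(-45 - -540\right)}{2} = \frac{3 \left(-45 + 540\right)}{2} = \frac{3}{2} \cdot 495 = \frac{1485}{2} \approx 742.5$)
$U + \left(\left(54 - 10\right) + 94\right)^{2} = \frac{1485}{2} + \left(\left(54 - 10\right) + 94\right)^{2} = \frac{1485}{2} + \left(44 + 94\right)^{2} = \frac{1485}{2} + 138^{2} = \frac{1485}{2} + 19044 = \frac{39573}{2}$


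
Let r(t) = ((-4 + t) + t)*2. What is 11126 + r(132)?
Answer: 11646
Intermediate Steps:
r(t) = -8 + 4*t (r(t) = (-4 + 2*t)*2 = -8 + 4*t)
11126 + r(132) = 11126 + (-8 + 4*132) = 11126 + (-8 + 528) = 11126 + 520 = 11646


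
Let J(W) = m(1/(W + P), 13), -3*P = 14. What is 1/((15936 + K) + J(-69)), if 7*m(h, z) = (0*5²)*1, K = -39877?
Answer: -1/23941 ≈ -4.1769e-5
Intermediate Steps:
P = -14/3 (P = -⅓*14 = -14/3 ≈ -4.6667)
m(h, z) = 0 (m(h, z) = ((0*5²)*1)/7 = ((0*25)*1)/7 = (0*1)/7 = (⅐)*0 = 0)
J(W) = 0
1/((15936 + K) + J(-69)) = 1/((15936 - 39877) + 0) = 1/(-23941 + 0) = 1/(-23941) = -1/23941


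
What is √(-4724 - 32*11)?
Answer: 6*I*√141 ≈ 71.246*I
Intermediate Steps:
√(-4724 - 32*11) = √(-4724 - 352) = √(-5076) = 6*I*√141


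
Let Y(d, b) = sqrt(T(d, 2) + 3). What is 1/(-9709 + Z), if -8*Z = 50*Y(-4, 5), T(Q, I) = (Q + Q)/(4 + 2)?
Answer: -466032/4524701563 + 100*sqrt(15)/4524701563 ≈ -0.00010291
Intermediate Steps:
T(Q, I) = Q/3 (T(Q, I) = (2*Q)/6 = (2*Q)*(1/6) = Q/3)
Y(d, b) = sqrt(3 + d/3) (Y(d, b) = sqrt(d/3 + 3) = sqrt(3 + d/3))
Z = -25*sqrt(15)/12 (Z = -25*sqrt(27 + 3*(-4))/3/4 = -25*sqrt(27 - 12)/3/4 = -25*sqrt(15)/3/4 = -25*sqrt(15)/12 ≈ -8.0687)
1/(-9709 + Z) = 1/(-9709 - 25*sqrt(15)/12)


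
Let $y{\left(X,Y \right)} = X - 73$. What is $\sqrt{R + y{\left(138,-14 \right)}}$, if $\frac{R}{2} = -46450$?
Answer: $3 i \sqrt{10315} \approx 304.69 i$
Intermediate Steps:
$y{\left(X,Y \right)} = -73 + X$ ($y{\left(X,Y \right)} = X - 73 = -73 + X$)
$R = -92900$ ($R = 2 \left(-46450\right) = -92900$)
$\sqrt{R + y{\left(138,-14 \right)}} = \sqrt{-92900 + \left(-73 + 138\right)} = \sqrt{-92900 + 65} = \sqrt{-92835} = 3 i \sqrt{10315}$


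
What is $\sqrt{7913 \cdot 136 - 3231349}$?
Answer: $i \sqrt{2155181} \approx 1468.1 i$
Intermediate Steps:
$\sqrt{7913 \cdot 136 - 3231349} = \sqrt{1076168 - 3231349} = \sqrt{-2155181} = i \sqrt{2155181}$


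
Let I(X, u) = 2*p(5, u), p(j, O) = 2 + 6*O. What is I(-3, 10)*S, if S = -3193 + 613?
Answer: -319920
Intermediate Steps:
S = -2580
I(X, u) = 4 + 12*u (I(X, u) = 2*(2 + 6*u) = 4 + 12*u)
I(-3, 10)*S = (4 + 12*10)*(-2580) = (4 + 120)*(-2580) = 124*(-2580) = -319920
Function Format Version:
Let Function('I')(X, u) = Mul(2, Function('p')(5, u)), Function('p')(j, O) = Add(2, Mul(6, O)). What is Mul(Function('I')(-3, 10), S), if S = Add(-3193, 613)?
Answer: -319920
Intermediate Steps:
S = -2580
Function('I')(X, u) = Add(4, Mul(12, u)) (Function('I')(X, u) = Mul(2, Add(2, Mul(6, u))) = Add(4, Mul(12, u)))
Mul(Function('I')(-3, 10), S) = Mul(Add(4, Mul(12, 10)), -2580) = Mul(Add(4, 120), -2580) = Mul(124, -2580) = -319920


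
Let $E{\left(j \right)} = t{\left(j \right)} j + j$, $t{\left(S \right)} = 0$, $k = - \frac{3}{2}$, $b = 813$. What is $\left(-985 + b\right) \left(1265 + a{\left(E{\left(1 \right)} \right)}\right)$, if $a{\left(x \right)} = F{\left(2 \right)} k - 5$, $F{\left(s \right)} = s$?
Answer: $-216204$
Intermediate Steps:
$k = - \frac{3}{2}$ ($k = \left(-3\right) \frac{1}{2} = - \frac{3}{2} \approx -1.5$)
$E{\left(j \right)} = j$ ($E{\left(j \right)} = 0 j + j = 0 + j = j$)
$a{\left(x \right)} = -8$ ($a{\left(x \right)} = 2 \left(- \frac{3}{2}\right) - 5 = -3 - 5 = -8$)
$\left(-985 + b\right) \left(1265 + a{\left(E{\left(1 \right)} \right)}\right) = \left(-985 + 813\right) \left(1265 - 8\right) = \left(-172\right) 1257 = -216204$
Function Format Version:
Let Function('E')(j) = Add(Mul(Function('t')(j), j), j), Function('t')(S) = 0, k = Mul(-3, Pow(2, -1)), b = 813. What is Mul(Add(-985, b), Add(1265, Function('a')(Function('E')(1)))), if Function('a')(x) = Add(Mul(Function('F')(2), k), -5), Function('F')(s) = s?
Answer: -216204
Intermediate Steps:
k = Rational(-3, 2) (k = Mul(-3, Rational(1, 2)) = Rational(-3, 2) ≈ -1.5000)
Function('E')(j) = j (Function('E')(j) = Add(Mul(0, j), j) = Add(0, j) = j)
Function('a')(x) = -8 (Function('a')(x) = Add(Mul(2, Rational(-3, 2)), -5) = Add(-3, -5) = -8)
Mul(Add(-985, b), Add(1265, Function('a')(Function('E')(1)))) = Mul(Add(-985, 813), Add(1265, -8)) = Mul(-172, 1257) = -216204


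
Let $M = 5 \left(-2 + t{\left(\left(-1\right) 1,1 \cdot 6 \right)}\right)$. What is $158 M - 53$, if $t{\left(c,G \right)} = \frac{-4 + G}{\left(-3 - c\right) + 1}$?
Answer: $-3213$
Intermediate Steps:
$t{\left(c,G \right)} = \frac{-4 + G}{-2 - c}$
$M = -20$ ($M = 5 \left(-2 + \frac{4 - 1 \cdot 6}{2 - 1}\right) = 5 \left(-2 + \frac{4 - 6}{2 - 1}\right) = 5 \left(-2 + \frac{4 - 6}{1}\right) = 5 \left(-2 + 1 \left(-2\right)\right) = 5 \left(-2 - 2\right) = 5 \left(-4\right) = -20$)
$158 M - 53 = 158 \left(-20\right) - 53 = -3160 - 53 = -3213$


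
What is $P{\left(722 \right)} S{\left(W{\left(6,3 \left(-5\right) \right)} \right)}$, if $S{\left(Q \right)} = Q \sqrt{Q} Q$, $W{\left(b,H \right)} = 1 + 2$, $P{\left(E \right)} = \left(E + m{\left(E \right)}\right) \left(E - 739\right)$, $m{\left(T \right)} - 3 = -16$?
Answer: $- 108477 \sqrt{3} \approx -1.8789 \cdot 10^{5}$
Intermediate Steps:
$m{\left(T \right)} = -13$ ($m{\left(T \right)} = 3 - 16 = -13$)
$P{\left(E \right)} = \left(-739 + E\right) \left(-13 + E\right)$ ($P{\left(E \right)} = \left(E - 13\right) \left(E - 739\right) = \left(-13 + E\right) \left(-739 + E\right) = \left(-739 + E\right) \left(-13 + E\right)$)
$W{\left(b,H \right)} = 3$
$S{\left(Q \right)} = Q^{\frac{5}{2}}$ ($S{\left(Q \right)} = Q^{\frac{3}{2}} Q = Q^{\frac{5}{2}}$)
$P{\left(722 \right)} S{\left(W{\left(6,3 \left(-5\right) \right)} \right)} = \left(9607 + 722^{2} - 542944\right) 3^{\frac{5}{2}} = \left(9607 + 521284 - 542944\right) 9 \sqrt{3} = - 12053 \cdot 9 \sqrt{3} = - 108477 \sqrt{3}$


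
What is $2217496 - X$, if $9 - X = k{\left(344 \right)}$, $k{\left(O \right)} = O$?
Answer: $2217831$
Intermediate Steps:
$X = -335$ ($X = 9 - 344 = -335$)
$2217496 - X = 2217496 - -335 = 2217496 + 335 = 2217831$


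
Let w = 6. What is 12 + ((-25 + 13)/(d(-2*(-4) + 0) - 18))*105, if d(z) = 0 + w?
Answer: 117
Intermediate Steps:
d(z) = 6 (d(z) = 0 + 6 = 6)
12 + ((-25 + 13)/(d(-2*(-4) + 0) - 18))*105 = 12 + ((-25 + 13)/(6 - 18))*105 = 12 - 12/(-12)*105 = 12 - 12*(-1/12)*105 = 12 + 1*105 = 12 + 105 = 117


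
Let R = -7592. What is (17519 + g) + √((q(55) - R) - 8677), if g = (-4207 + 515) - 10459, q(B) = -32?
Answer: 3368 + I*√1117 ≈ 3368.0 + 33.422*I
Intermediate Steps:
g = -14151 (g = -3692 - 10459 = -14151)
(17519 + g) + √((q(55) - R) - 8677) = (17519 - 14151) + √((-32 - 1*(-7592)) - 8677) = 3368 + √((-32 + 7592) - 8677) = 3368 + √(7560 - 8677) = 3368 + √(-1117) = 3368 + I*√1117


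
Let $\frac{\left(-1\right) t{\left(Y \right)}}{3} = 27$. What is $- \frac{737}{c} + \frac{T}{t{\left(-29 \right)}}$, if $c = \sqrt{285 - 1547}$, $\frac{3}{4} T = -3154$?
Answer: $\frac{12616}{243} + \frac{737 i \sqrt{1262}}{1262} \approx 51.918 + 20.746 i$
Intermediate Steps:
$T = - \frac{12616}{3}$ ($T = \frac{4}{3} \left(-3154\right) = - \frac{12616}{3} \approx -4205.3$)
$t{\left(Y \right)} = -81$ ($t{\left(Y \right)} = \left(-3\right) 27 = -81$)
$c = i \sqrt{1262}$ ($c = \sqrt{-1262} = i \sqrt{1262} \approx 35.525 i$)
$- \frac{737}{c} + \frac{T}{t{\left(-29 \right)}} = - \frac{737}{i \sqrt{1262}} - \frac{12616}{3 \left(-81\right)} = - 737 \left(- \frac{i \sqrt{1262}}{1262}\right) - - \frac{12616}{243} = \frac{737 i \sqrt{1262}}{1262} + \frac{12616}{243} = \frac{12616}{243} + \frac{737 i \sqrt{1262}}{1262}$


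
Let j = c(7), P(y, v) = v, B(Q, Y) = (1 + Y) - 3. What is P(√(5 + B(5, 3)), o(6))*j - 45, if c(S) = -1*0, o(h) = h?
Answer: -45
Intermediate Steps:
B(Q, Y) = -2 + Y
c(S) = 0
j = 0
P(√(5 + B(5, 3)), o(6))*j - 45 = 6*0 - 45 = 0 - 45 = -45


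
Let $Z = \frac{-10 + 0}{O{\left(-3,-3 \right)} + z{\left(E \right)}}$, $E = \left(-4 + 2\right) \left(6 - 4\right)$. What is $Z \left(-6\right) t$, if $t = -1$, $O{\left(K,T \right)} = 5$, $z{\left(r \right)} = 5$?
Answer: $-6$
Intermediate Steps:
$E = -4$ ($E = \left(-2\right) 2 = -4$)
$Z = -1$ ($Z = \frac{-10 + 0}{5 + 5} = - \frac{10}{10} = \left(-10\right) \frac{1}{10} = -1$)
$Z \left(-6\right) t = \left(-1\right) \left(-6\right) \left(-1\right) = 6 \left(-1\right) = -6$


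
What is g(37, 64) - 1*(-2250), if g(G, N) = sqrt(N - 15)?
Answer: 2257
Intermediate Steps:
g(G, N) = sqrt(-15 + N)
g(37, 64) - 1*(-2250) = sqrt(-15 + 64) - 1*(-2250) = sqrt(49) + 2250 = 7 + 2250 = 2257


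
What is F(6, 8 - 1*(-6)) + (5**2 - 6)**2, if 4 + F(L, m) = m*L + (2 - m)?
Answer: 429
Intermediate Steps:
F(L, m) = -2 - m + L*m (F(L, m) = -4 + (m*L + (2 - m)) = -4 + (L*m + (2 - m)) = -4 + (2 - m + L*m) = -2 - m + L*m)
F(6, 8 - 1*(-6)) + (5**2 - 6)**2 = (-2 - (8 - 1*(-6)) + 6*(8 - 1*(-6))) + (5**2 - 6)**2 = (-2 - (8 + 6) + 6*(8 + 6)) + (25 - 6)**2 = (-2 - 1*14 + 6*14) + 19**2 = (-2 - 14 + 84) + 361 = 68 + 361 = 429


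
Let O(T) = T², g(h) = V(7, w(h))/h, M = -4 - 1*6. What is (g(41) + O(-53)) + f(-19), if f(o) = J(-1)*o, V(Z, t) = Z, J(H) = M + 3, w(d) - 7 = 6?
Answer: 120629/41 ≈ 2942.2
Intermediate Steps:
M = -10 (M = -4 - 6 = -10)
w(d) = 13 (w(d) = 7 + 6 = 13)
J(H) = -7 (J(H) = -10 + 3 = -7)
g(h) = 7/h
f(o) = -7*o
(g(41) + O(-53)) + f(-19) = (7/41 + (-53)²) - 7*(-19) = (7*(1/41) + 2809) + 133 = (7/41 + 2809) + 133 = 115176/41 + 133 = 120629/41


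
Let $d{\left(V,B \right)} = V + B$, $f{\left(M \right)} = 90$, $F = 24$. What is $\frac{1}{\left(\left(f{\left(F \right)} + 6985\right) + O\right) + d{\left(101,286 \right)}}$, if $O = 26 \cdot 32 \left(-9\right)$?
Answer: $- \frac{1}{26} \approx -0.038462$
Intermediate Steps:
$O = -7488$ ($O = 832 \left(-9\right) = -7488$)
$d{\left(V,B \right)} = B + V$
$\frac{1}{\left(\left(f{\left(F \right)} + 6985\right) + O\right) + d{\left(101,286 \right)}} = \frac{1}{\left(\left(90 + 6985\right) - 7488\right) + \left(286 + 101\right)} = \frac{1}{\left(7075 - 7488\right) + 387} = \frac{1}{-413 + 387} = \frac{1}{-26} = - \frac{1}{26}$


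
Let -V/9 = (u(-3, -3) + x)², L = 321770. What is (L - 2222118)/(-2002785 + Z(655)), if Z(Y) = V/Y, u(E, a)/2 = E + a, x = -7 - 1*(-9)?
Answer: 248945588/262365015 ≈ 0.94885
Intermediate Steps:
x = 2 (x = -7 + 9 = 2)
u(E, a) = 2*E + 2*a (u(E, a) = 2*(E + a) = 2*E + 2*a)
V = -900 (V = -9*((2*(-3) + 2*(-3)) + 2)² = -9*((-6 - 6) + 2)² = -9*(-12 + 2)² = -9*(-10)² = -9*100 = -900)
Z(Y) = -900/Y
(L - 2222118)/(-2002785 + Z(655)) = (321770 - 2222118)/(-2002785 - 900/655) = -1900348/(-2002785 - 900*1/655) = -1900348/(-2002785 - 180/131) = -1900348/(-262365015/131) = -1900348*(-131/262365015) = 248945588/262365015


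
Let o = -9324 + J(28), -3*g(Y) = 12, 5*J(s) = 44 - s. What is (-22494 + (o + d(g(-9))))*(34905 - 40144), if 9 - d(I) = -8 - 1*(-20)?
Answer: 833467271/5 ≈ 1.6669e+8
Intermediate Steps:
J(s) = 44/5 - s/5 (J(s) = (44 - s)/5 = 44/5 - s/5)
g(Y) = -4 (g(Y) = -⅓*12 = -4)
d(I) = -3 (d(I) = 9 - (-8 - 1*(-20)) = 9 - (-8 + 20) = 9 - 1*12 = 9 - 12 = -3)
o = -46604/5 (o = -9324 + (44/5 - ⅕*28) = -9324 + (44/5 - 28/5) = -9324 + 16/5 = -46604/5 ≈ -9320.8)
(-22494 + (o + d(g(-9))))*(34905 - 40144) = (-22494 + (-46604/5 - 3))*(34905 - 40144) = (-22494 - 46619/5)*(-5239) = -159089/5*(-5239) = 833467271/5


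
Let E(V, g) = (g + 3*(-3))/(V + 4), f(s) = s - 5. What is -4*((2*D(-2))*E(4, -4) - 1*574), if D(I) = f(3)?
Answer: 2270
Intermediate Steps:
f(s) = -5 + s
D(I) = -2 (D(I) = -5 + 3 = -2)
E(V, g) = (-9 + g)/(4 + V) (E(V, g) = (g - 9)/(4 + V) = (-9 + g)/(4 + V))
-4*((2*D(-2))*E(4, -4) - 1*574) = -4*((2*(-2))*((-9 - 4)/(4 + 4)) - 1*574) = -4*(-4*(-13)/8 - 574) = -4*(-(-13)/2 - 574) = -4*(-4*(-13/8) - 574) = -4*(13/2 - 574) = -4*(-1135/2) = 2270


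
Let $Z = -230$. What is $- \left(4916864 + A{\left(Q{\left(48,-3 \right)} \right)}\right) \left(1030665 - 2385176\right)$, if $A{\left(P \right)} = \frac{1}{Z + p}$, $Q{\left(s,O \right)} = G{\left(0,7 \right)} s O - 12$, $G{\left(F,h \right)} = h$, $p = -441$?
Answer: $\frac{4468824015266673}{671} \approx 6.6599 \cdot 10^{12}$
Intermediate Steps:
$Q{\left(s,O \right)} = -12 + 7 O s$ ($Q{\left(s,O \right)} = 7 s O - 12 = 7 O s - 12 = -12 + 7 O s$)
$A{\left(P \right)} = - \frac{1}{671}$ ($A{\left(P \right)} = \frac{1}{-230 - 441} = \frac{1}{-671} = - \frac{1}{671}$)
$- \left(4916864 + A{\left(Q{\left(48,-3 \right)} \right)}\right) \left(1030665 - 2385176\right) = - \left(4916864 - \frac{1}{671}\right) \left(1030665 - 2385176\right) = - \frac{3299215743 \left(-1354511\right)}{671} = \left(-1\right) \left(- \frac{4468824015266673}{671}\right) = \frac{4468824015266673}{671}$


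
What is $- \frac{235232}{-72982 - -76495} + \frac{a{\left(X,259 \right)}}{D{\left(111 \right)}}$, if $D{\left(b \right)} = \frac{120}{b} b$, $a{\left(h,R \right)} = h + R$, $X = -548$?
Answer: $- \frac{3249233}{46840} \approx -69.369$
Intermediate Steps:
$a{\left(h,R \right)} = R + h$
$D{\left(b \right)} = 120$
$- \frac{235232}{-72982 - -76495} + \frac{a{\left(X,259 \right)}}{D{\left(111 \right)}} = - \frac{235232}{-72982 - -76495} + \frac{259 - 548}{120} = - \frac{235232}{-72982 + 76495} - \frac{289}{120} = - \frac{235232}{3513} - \frac{289}{120} = - \frac{3249233}{46840}$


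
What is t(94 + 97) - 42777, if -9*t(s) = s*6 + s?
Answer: -386330/9 ≈ -42926.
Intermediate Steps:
t(s) = -7*s/9 (t(s) = -(s*6 + s)/9 = -(6*s + s)/9 = -7*s/9)
t(94 + 97) - 42777 = -7*(94 + 97)/9 - 42777 = -7/9*191 - 42777 = -1337/9 - 42777 = -386330/9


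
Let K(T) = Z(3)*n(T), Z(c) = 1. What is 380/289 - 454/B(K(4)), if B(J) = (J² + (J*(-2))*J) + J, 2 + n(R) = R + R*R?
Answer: 7279/2601 ≈ 2.7985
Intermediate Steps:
n(R) = -2 + R + R² (n(R) = -2 + (R + R*R) = -2 + (R + R²) = -2 + R + R²)
K(T) = -2 + T + T² (K(T) = 1*(-2 + T + T²) = -2 + T + T²)
B(J) = J - J² (B(J) = (J² + (-2*J)*J) + J = (J² - 2*J²) + J = -J² + J = J - J²)
380/289 - 454/B(K(4)) = 380/289 - 454*1/((1 - (-2 + 4 + 4²))*(-2 + 4 + 4²)) = 380*(1/289) - 454*1/((1 - (-2 + 4 + 16))*(-2 + 4 + 16)) = 380/289 - 454*1/(18*(1 - 1*18)) = 380/289 - 454*1/(18*(1 - 18)) = 380/289 - 454/(18*(-17)) = 380/289 - 454/(-306) = 380/289 - 454*(-1/306) = 380/289 + 227/153 = 7279/2601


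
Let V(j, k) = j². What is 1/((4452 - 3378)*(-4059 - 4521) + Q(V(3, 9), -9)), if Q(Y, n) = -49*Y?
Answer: -1/9215361 ≈ -1.0851e-7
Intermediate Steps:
1/((4452 - 3378)*(-4059 - 4521) + Q(V(3, 9), -9)) = 1/((4452 - 3378)*(-4059 - 4521) - 49*3²) = 1/(1074*(-8580) - 49*9) = 1/(-9214920 - 441) = 1/(-9215361) = -1/9215361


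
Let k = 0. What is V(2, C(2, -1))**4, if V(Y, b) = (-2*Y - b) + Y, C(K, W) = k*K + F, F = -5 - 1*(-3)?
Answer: 0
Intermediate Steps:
F = -2 (F = -5 + 3 = -2)
C(K, W) = -2 (C(K, W) = 0*K - 2 = 0 - 2 = -2)
V(Y, b) = -Y - b (V(Y, b) = (-b - 2*Y) + Y = -Y - b)
V(2, C(2, -1))**4 = (-1*2 - 1*(-2))**4 = (-2 + 2)**4 = 0**4 = 0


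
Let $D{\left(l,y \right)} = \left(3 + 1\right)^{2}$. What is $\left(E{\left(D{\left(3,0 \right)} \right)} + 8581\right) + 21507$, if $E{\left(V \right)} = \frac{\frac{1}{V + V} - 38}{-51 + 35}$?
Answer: $\frac{15406271}{512} \approx 30090.0$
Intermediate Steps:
$D{\left(l,y \right)} = 16$ ($D{\left(l,y \right)} = 4^{2} = 16$)
$E{\left(V \right)} = \frac{19}{8} - \frac{1}{32 V}$ ($E{\left(V \right)} = \frac{\frac{1}{2 V} - 38}{-16} = \left(\frac{1}{2 V} - 38\right) \left(- \frac{1}{16}\right) = \left(-38 + \frac{1}{2 V}\right) \left(- \frac{1}{16}\right) = \frac{19}{8} - \frac{1}{32 V}$)
$\left(E{\left(D{\left(3,0 \right)} \right)} + 8581\right) + 21507 = \left(\frac{-1 + 76 \cdot 16}{32 \cdot 16} + 8581\right) + 21507 = \left(\frac{1}{32} \cdot \frac{1}{16} \left(-1 + 1216\right) + 8581\right) + 21507 = \left(\frac{1}{32} \cdot \frac{1}{16} \cdot 1215 + 8581\right) + 21507 = \left(\frac{1215}{512} + 8581\right) + 21507 = \frac{4394687}{512} + 21507 = \frac{15406271}{512}$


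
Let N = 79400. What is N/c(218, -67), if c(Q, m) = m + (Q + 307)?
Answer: 39700/229 ≈ 173.36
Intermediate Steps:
c(Q, m) = 307 + Q + m (c(Q, m) = m + (307 + Q) = 307 + Q + m)
N/c(218, -67) = 79400/(307 + 218 - 67) = 79400/458 = 79400*(1/458) = 39700/229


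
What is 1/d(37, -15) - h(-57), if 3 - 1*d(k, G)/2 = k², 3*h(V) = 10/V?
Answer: 27149/467172 ≈ 0.058114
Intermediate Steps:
h(V) = 10/(3*V) (h(V) = (10/V)/3 = 10/(3*V))
d(k, G) = 6 - 2*k²
1/d(37, -15) - h(-57) = 1/(6 - 2*37²) - 10/(3*(-57)) = 1/(6 - 2*1369) - 10*(-1)/(3*57) = 1/(6 - 2738) - 1*(-10/171) = 1/(-2732) + 10/171 = -1/2732 + 10/171 = 27149/467172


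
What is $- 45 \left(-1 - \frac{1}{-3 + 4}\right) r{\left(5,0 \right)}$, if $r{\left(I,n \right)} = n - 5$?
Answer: $-450$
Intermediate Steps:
$r{\left(I,n \right)} = -5 + n$ ($r{\left(I,n \right)} = n - 5 = -5 + n$)
$- 45 \left(-1 - \frac{1}{-3 + 4}\right) r{\left(5,0 \right)} = - 45 \left(-1 - \frac{1}{-3 + 4}\right) \left(-5 + 0\right) = - 45 \left(-1 - 1^{-1}\right) \left(-5\right) = - 45 \left(-1 - 1\right) \left(-5\right) = \left(-45\right) \left(-2\right) \left(-5\right) = 90 \left(-5\right) = -450$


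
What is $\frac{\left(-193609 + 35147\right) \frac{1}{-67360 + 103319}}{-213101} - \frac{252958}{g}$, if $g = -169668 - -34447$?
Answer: $\frac{1938412996965024}{1036184846612839} \approx 1.8707$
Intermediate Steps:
$g = -135221$ ($g = -169668 + 34447 = -135221$)
$\frac{\left(-193609 + 35147\right) \frac{1}{-67360 + 103319}}{-213101} - \frac{252958}{g} = \frac{\left(-193609 + 35147\right) \frac{1}{-67360 + 103319}}{-213101} - \frac{252958}{-135221} = - \frac{158462}{35959} \left(- \frac{1}{213101}\right) - - \frac{252958}{135221} = \left(-158462\right) \frac{1}{35959} \left(- \frac{1}{213101}\right) + \frac{252958}{135221} = \left(- \frac{158462}{35959}\right) \left(- \frac{1}{213101}\right) + \frac{252958}{135221} = \frac{158462}{7662898859} + \frac{252958}{135221} = \frac{1938412996965024}{1036184846612839}$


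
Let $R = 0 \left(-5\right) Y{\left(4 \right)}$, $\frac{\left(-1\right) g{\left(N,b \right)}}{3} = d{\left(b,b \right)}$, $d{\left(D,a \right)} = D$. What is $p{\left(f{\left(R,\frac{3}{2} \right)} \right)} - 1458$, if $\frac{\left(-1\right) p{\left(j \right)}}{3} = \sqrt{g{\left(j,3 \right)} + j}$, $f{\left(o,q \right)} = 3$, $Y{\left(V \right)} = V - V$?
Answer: $-1458 - 3 i \sqrt{6} \approx -1458.0 - 7.3485 i$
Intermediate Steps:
$g{\left(N,b \right)} = - 3 b$
$Y{\left(V \right)} = 0$
$R = 0$ ($R = 0 \left(-5\right) 0 = 0 \cdot 0 = 0$)
$p{\left(j \right)} = - 3 \sqrt{-9 + j}$ ($p{\left(j \right)} = - 3 \sqrt{\left(-3\right) 3 + j} = - 3 \sqrt{-9 + j}$)
$p{\left(f{\left(R,\frac{3}{2} \right)} \right)} - 1458 = - 3 \sqrt{-9 + 3} - 1458 = - 3 \sqrt{-6} - 1458 = - 3 i \sqrt{6} - 1458 = -1458 - 3 i \sqrt{6}$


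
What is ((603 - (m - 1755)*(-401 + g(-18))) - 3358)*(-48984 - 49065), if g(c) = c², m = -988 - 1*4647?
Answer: 56062947465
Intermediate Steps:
m = -5635 (m = -988 - 4647 = -5635)
((603 - (m - 1755)*(-401 + g(-18))) - 3358)*(-48984 - 49065) = ((603 - (-5635 - 1755)*(-401 + (-18)²)) - 3358)*(-48984 - 49065) = ((603 - (-7390)*(-401 + 324)) - 3358)*(-98049) = ((603 - (-7390)*(-77)) - 3358)*(-98049) = ((603 - 1*569030) - 3358)*(-98049) = ((603 - 569030) - 3358)*(-98049) = (-568427 - 3358)*(-98049) = -571785*(-98049) = 56062947465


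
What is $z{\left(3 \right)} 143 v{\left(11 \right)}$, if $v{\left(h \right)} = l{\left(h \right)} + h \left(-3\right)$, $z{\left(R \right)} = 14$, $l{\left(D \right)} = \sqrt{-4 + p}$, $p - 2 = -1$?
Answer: $-66066 + 2002 i \sqrt{3} \approx -66066.0 + 3467.6 i$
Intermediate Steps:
$p = 1$ ($p = 2 - 1 = 1$)
$l{\left(D \right)} = i \sqrt{3}$ ($l{\left(D \right)} = \sqrt{-4 + 1} = \sqrt{-3} = i \sqrt{3}$)
$v{\left(h \right)} = - 3 h + i \sqrt{3}$ ($v{\left(h \right)} = i \sqrt{3} + h \left(-3\right) = i \sqrt{3} - 3 h = - 3 h + i \sqrt{3}$)
$z{\left(3 \right)} 143 v{\left(11 \right)} = 14 \cdot 143 \left(\left(-3\right) 11 + i \sqrt{3}\right) = 2002 \left(-33 + i \sqrt{3}\right) = -66066 + 2002 i \sqrt{3}$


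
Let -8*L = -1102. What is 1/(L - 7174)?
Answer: -4/28145 ≈ -0.00014212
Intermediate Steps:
L = 551/4 (L = -⅛*(-1102) = 551/4 ≈ 137.75)
1/(L - 7174) = 1/(551/4 - 7174) = 1/(-28145/4) = -4/28145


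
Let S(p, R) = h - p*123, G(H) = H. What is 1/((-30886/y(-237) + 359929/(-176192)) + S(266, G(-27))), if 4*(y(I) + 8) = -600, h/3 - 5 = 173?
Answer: -13919168/445282004247 ≈ -3.1259e-5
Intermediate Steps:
h = 534 (h = 15 + 3*173 = 15 + 519 = 534)
y(I) = -158 (y(I) = -8 + (1/4)*(-600) = -8 - 150 = -158)
S(p, R) = 534 - 123*p (S(p, R) = 534 - p*123 = 534 - 123*p)
1/((-30886/y(-237) + 359929/(-176192)) + S(266, G(-27))) = 1/((-30886/(-158) + 359929/(-176192)) + (534 - 123*266)) = 1/((-30886*(-1/158) + 359929*(-1/176192)) + (534 - 32718)) = 1/((15443/79 - 359929/176192) - 32184) = 1/(2692498665/13919168 - 32184) = 1/(-445282004247/13919168) = -13919168/445282004247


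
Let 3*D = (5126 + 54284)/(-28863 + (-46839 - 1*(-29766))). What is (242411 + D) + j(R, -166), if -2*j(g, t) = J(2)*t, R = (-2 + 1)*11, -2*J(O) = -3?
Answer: 16711636387/68904 ≈ 2.4254e+5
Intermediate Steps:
J(O) = 3/2 (J(O) = -½*(-3) = 3/2)
R = -11 (R = -1*11 = -11)
D = -29705/68904 (D = ((5126 + 54284)/(-28863 + (-46839 - 1*(-29766))))/3 = (59410/(-28863 + (-46839 + 29766)))/3 = (59410/(-28863 - 17073))/3 = (59410/(-45936))/3 = (59410*(-1/45936))/3 = (⅓)*(-29705/22968) = -29705/68904 ≈ -0.43111)
j(g, t) = -3*t/4
(242411 + D) + j(R, -166) = (242411 - 29705/68904) - ¾*(-166) = 16703057839/68904 + 249/2 = 16711636387/68904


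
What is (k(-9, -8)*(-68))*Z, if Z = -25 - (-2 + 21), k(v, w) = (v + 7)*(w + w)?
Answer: 95744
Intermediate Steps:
k(v, w) = 2*w*(7 + v) (k(v, w) = (7 + v)*(2*w) = 2*w*(7 + v))
Z = -44 (Z = -25 - 1*19 = -25 - 19 = -44)
(k(-9, -8)*(-68))*Z = ((2*(-8)*(7 - 9))*(-68))*(-44) = ((2*(-8)*(-2))*(-68))*(-44) = (32*(-68))*(-44) = -2176*(-44) = 95744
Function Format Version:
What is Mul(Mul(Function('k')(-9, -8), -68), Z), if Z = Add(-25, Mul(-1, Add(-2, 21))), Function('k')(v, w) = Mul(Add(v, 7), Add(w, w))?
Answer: 95744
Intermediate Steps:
Function('k')(v, w) = Mul(2, w, Add(7, v)) (Function('k')(v, w) = Mul(Add(7, v), Mul(2, w)) = Mul(2, w, Add(7, v)))
Z = -44 (Z = Add(-25, Mul(-1, 19)) = Add(-25, -19) = -44)
Mul(Mul(Function('k')(-9, -8), -68), Z) = Mul(Mul(Mul(2, -8, Add(7, -9)), -68), -44) = Mul(Mul(Mul(2, -8, -2), -68), -44) = Mul(Mul(32, -68), -44) = Mul(-2176, -44) = 95744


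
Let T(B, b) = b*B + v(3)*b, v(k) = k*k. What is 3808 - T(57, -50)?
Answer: 7108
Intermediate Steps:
v(k) = k²
T(B, b) = 9*b + B*b (T(B, b) = b*B + 3²*b = B*b + 9*b = 9*b + B*b)
3808 - T(57, -50) = 3808 - (-50)*(9 + 57) = 3808 - (-50)*66 = 3808 - 1*(-3300) = 3808 + 3300 = 7108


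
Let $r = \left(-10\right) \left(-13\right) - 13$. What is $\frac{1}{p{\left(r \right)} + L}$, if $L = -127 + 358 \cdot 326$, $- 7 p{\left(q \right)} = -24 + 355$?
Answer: $\frac{7}{815736} \approx 8.5812 \cdot 10^{-6}$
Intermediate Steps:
$r = 117$ ($r = 130 - 13 = 117$)
$p{\left(q \right)} = - \frac{331}{7}$ ($p{\left(q \right)} = - \frac{-24 + 355}{7} = \left(- \frac{1}{7}\right) 331 = - \frac{331}{7}$)
$L = 116581$ ($L = -127 + 116708 = 116581$)
$\frac{1}{p{\left(r \right)} + L} = \frac{1}{- \frac{331}{7} + 116581} = \frac{1}{\frac{815736}{7}} = \frac{7}{815736}$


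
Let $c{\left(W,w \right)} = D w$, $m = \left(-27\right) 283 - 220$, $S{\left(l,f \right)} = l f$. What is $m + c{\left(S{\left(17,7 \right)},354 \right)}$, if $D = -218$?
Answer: $-85033$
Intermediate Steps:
$S{\left(l,f \right)} = f l$
$m = -7861$ ($m = -7641 - 220 = -7861$)
$c{\left(W,w \right)} = - 218 w$
$m + c{\left(S{\left(17,7 \right)},354 \right)} = -7861 - 77172 = -85033$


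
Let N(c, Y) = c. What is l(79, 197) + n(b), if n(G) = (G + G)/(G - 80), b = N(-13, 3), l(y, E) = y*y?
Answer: 580439/93 ≈ 6241.3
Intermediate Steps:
l(y, E) = y**2
b = -13
n(G) = 2*G/(-80 + G) (n(G) = (2*G)/(-80 + G) = 2*G/(-80 + G))
l(79, 197) + n(b) = 79**2 + 2*(-13)/(-80 - 13) = 6241 + 2*(-13)/(-93) = 6241 + 2*(-13)*(-1/93) = 6241 + 26/93 = 580439/93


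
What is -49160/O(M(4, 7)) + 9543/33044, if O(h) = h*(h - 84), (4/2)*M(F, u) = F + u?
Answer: 53836801/471628 ≈ 114.15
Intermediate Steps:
M(F, u) = F/2 + u/2 (M(F, u) = (F + u)/2 = F/2 + u/2)
O(h) = h*(-84 + h)
-49160/O(M(4, 7)) + 9543/33044 = -49160*1/((-84 + ((1/2)*4 + (1/2)*7))*((1/2)*4 + (1/2)*7)) + 9543/33044 = -49160*1/((-84 + (2 + 7/2))*(2 + 7/2)) + 9543*(1/33044) = -49160*2/(11*(-84 + 11/2)) + 9543/33044 = -49160/((11/2)*(-157/2)) + 9543/33044 = -49160/(-1727/4) + 9543/33044 = -49160*(-4/1727) + 9543/33044 = 196640/1727 + 9543/33044 = 53836801/471628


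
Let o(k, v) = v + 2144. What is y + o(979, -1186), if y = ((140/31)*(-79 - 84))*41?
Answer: -905922/31 ≈ -29223.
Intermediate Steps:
o(k, v) = 2144 + v
y = -935620/31 (y = ((140*(1/31))*(-163))*41 = ((140/31)*(-163))*41 = -22820/31*41 = -935620/31 ≈ -30181.)
y + o(979, -1186) = -935620/31 + (2144 - 1186) = -935620/31 + 958 = -905922/31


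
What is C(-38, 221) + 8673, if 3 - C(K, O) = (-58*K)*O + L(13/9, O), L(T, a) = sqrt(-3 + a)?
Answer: -478408 - sqrt(218) ≈ -4.7842e+5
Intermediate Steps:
C(K, O) = 3 - sqrt(-3 + O) + 58*K*O (C(K, O) = 3 - ((-58*K)*O + sqrt(-3 + O)) = 3 - (-58*K*O + sqrt(-3 + O)) = 3 - (sqrt(-3 + O) - 58*K*O) = 3 + (-sqrt(-3 + O) + 58*K*O) = 3 - sqrt(-3 + O) + 58*K*O)
C(-38, 221) + 8673 = (3 - sqrt(-3 + 221) + 58*(-38)*221) + 8673 = (3 - sqrt(218) - 487084) + 8673 = (-487081 - sqrt(218)) + 8673 = -478408 - sqrt(218)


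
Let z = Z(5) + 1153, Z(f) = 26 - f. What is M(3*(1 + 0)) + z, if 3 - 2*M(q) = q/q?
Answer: 1175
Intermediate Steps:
M(q) = 1 (M(q) = 3/2 - q/(2*q) = 3/2 - ½*1 = 3/2 - ½ = 1)
z = 1174 (z = (26 - 1*5) + 1153 = (26 - 5) + 1153 = 21 + 1153 = 1174)
M(3*(1 + 0)) + z = 1 + 1174 = 1175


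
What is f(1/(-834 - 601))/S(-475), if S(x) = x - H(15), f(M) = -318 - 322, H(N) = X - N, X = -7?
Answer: 640/453 ≈ 1.4128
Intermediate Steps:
H(N) = -7 - N
f(M) = -640
S(x) = 22 + x (S(x) = x - (-7 - 1*15) = x - (-7 - 15) = x - 1*(-22) = x + 22 = 22 + x)
f(1/(-834 - 601))/S(-475) = -640/(22 - 475) = -640/(-453) = -640*(-1/453) = 640/453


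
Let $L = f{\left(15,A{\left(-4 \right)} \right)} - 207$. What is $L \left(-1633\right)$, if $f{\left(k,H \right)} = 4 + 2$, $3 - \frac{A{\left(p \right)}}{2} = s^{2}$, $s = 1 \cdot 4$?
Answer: $328233$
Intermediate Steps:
$s = 4$
$A{\left(p \right)} = -26$ ($A{\left(p \right)} = 6 - 2 \cdot 4^{2} = 6 - 32 = -26$)
$f{\left(k,H \right)} = 6$
$L = -201$ ($L = 6 - 207 = -201$)
$L \left(-1633\right) = \left(-201\right) \left(-1633\right) = 328233$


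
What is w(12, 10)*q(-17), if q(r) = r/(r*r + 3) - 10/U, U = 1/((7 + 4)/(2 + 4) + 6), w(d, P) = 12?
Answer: -68671/73 ≈ -940.70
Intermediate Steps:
U = 6/47 (U = 1/(11/6 + 6) = 1/(47/6) = 6/47 ≈ 0.12766)
q(r) = -235/3 + r/(3 + r²) (q(r) = r/(r*r + 3) - 10/6/47 = r/(r² + 3) - 10*47/6 = r/(3 + r²) - 235/3 = -235/3 + r/(3 + r²))
w(12, 10)*q(-17) = 12*((-235 - 17 - 235/3*(-17)²)/(3 + (-17)²)) = 12*((-235 - 17 - 235/3*289)/(3 + 289)) = 12*((-235 - 17 - 67915/3)/292) = 12*((1/292)*(-68671/3)) = 12*(-68671/876) = -68671/73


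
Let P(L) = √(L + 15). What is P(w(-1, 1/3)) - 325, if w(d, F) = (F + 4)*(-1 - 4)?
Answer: -325 + 2*I*√15/3 ≈ -325.0 + 2.582*I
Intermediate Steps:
w(d, F) = -20 - 5*F (w(d, F) = (4 + F)*(-5) = -20 - 5*F)
P(L) = √(15 + L)
P(w(-1, 1/3)) - 325 = √(15 + (-20 - 5/3)) - 325 = √(15 - 65/3) - 325 = √(-20/3) - 325 = 2*I*√15/3 - 325 = -325 + 2*I*√15/3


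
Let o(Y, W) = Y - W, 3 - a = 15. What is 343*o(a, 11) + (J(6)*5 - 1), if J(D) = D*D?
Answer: -7710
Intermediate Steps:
a = -12 (a = 3 - 1*15 = 3 - 15 = -12)
J(D) = D**2
343*o(a, 11) + (J(6)*5 - 1) = 343*(-12 - 1*11) + (6**2*5 - 1) = 343*(-12 - 11) + (36*5 - 1) = 343*(-23) + (180 - 1) = -7889 + 179 = -7710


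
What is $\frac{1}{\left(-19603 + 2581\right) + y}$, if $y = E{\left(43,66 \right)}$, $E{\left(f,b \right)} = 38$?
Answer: $- \frac{1}{16984} \approx -5.8879 \cdot 10^{-5}$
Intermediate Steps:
$y = 38$
$\frac{1}{\left(-19603 + 2581\right) + y} = \frac{1}{\left(-19603 + 2581\right) + 38} = \frac{1}{-17022 + 38} = \frac{1}{-16984} = - \frac{1}{16984}$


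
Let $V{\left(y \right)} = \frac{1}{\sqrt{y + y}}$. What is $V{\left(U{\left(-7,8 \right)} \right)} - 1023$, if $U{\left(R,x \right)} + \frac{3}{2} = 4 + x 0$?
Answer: $-1023 + \frac{\sqrt{5}}{5} \approx -1022.6$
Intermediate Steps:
$U{\left(R,x \right)} = \frac{5}{2}$ ($U{\left(R,x \right)} = - \frac{3}{2} + \left(4 + x 0\right) = - \frac{3}{2} + \left(4 + 0\right) = - \frac{3}{2} + 4 = \frac{5}{2}$)
$V{\left(y \right)} = \frac{\sqrt{2}}{2 \sqrt{y}}$ ($V{\left(y \right)} = \frac{1}{\sqrt{2 y}} = \frac{1}{\sqrt{2} \sqrt{y}} = \frac{\sqrt{2}}{2 \sqrt{y}}$)
$V{\left(U{\left(-7,8 \right)} \right)} - 1023 = \frac{\sqrt{2}}{2 \frac{\sqrt{10}}{2}} - 1023 = \frac{\sqrt{2} \frac{\sqrt{10}}{5}}{2} - 1023 = \frac{\sqrt{5}}{5} - 1023 = -1023 + \frac{\sqrt{5}}{5}$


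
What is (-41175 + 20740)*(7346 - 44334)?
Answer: 755849780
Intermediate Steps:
(-41175 + 20740)*(7346 - 44334) = -20435*(-36988) = 755849780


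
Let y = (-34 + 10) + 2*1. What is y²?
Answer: 484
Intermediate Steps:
y = -22 (y = -24 + 2 = -22)
y² = (-22)² = 484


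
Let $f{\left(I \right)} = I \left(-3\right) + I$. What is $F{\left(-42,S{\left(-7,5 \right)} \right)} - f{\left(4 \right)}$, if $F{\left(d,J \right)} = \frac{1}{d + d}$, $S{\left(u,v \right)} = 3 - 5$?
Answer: $\frac{671}{84} \approx 7.9881$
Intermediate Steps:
$f{\left(I \right)} = - 2 I$ ($f{\left(I \right)} = - 3 I + I = - 2 I$)
$S{\left(u,v \right)} = -2$
$F{\left(d,J \right)} = \frac{1}{2 d}$
$F{\left(-42,S{\left(-7,5 \right)} \right)} - f{\left(4 \right)} = \frac{1}{2 \left(-42\right)} - \left(-2\right) 4 = \frac{1}{2} \left(- \frac{1}{42}\right) - -8 = - \frac{1}{84} + 8 = \frac{671}{84}$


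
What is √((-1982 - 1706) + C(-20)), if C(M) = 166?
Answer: I*√3522 ≈ 59.346*I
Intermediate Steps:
√((-1982 - 1706) + C(-20)) = √((-1982 - 1706) + 166) = √(-3688 + 166) = √(-3522) = I*√3522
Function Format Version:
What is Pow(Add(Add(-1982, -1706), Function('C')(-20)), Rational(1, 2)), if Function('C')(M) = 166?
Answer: Mul(I, Pow(3522, Rational(1, 2))) ≈ Mul(59.346, I)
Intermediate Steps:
Pow(Add(Add(-1982, -1706), Function('C')(-20)), Rational(1, 2)) = Pow(Add(Add(-1982, -1706), 166), Rational(1, 2)) = Pow(Add(-3688, 166), Rational(1, 2)) = Pow(-3522, Rational(1, 2)) = Mul(I, Pow(3522, Rational(1, 2)))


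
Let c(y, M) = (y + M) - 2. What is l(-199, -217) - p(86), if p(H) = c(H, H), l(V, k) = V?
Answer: -369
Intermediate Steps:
c(y, M) = -2 + M + y (c(y, M) = (M + y) - 2 = -2 + M + y)
p(H) = -2 + 2*H (p(H) = -2 + H + H = -2 + 2*H)
l(-199, -217) - p(86) = -199 - (-2 + 2*86) = -199 - (-2 + 172) = -199 - 1*170 = -199 - 170 = -369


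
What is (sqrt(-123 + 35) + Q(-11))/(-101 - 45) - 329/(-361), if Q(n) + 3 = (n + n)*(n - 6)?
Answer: -85897/52706 - I*sqrt(22)/73 ≈ -1.6297 - 0.064252*I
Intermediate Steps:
Q(n) = -3 + 2*n*(-6 + n) (Q(n) = -3 + (n + n)*(n - 6) = -3 + (2*n)*(-6 + n) = -3 + 2*n*(-6 + n))
(sqrt(-123 + 35) + Q(-11))/(-101 - 45) - 329/(-361) = (sqrt(-123 + 35) + (-3 - 12*(-11) + 2*(-11)**2))/(-101 - 45) - 329/(-361) = (sqrt(-88) + (-3 + 132 + 2*121))/(-146) - 329*(-1)/361 = (2*I*sqrt(22) + (-3 + 132 + 242))*(-1/146) - 1*(-329/361) = (2*I*sqrt(22) + 371)*(-1/146) + 329/361 = (371 + 2*I*sqrt(22))*(-1/146) + 329/361 = (-371/146 - I*sqrt(22)/73) + 329/361 = -85897/52706 - I*sqrt(22)/73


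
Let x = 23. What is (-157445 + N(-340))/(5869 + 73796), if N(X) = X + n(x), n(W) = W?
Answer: -157762/79665 ≈ -1.9803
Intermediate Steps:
N(X) = 23 + X (N(X) = X + 23 = 23 + X)
(-157445 + N(-340))/(5869 + 73796) = (-157445 + (23 - 340))/(5869 + 73796) = (-157445 - 317)/79665 = -157762*1/79665 = -157762/79665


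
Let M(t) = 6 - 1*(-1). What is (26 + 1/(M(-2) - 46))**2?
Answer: 1026169/1521 ≈ 674.67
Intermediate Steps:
M(t) = 7 (M(t) = 6 + 1 = 7)
(26 + 1/(M(-2) - 46))**2 = (26 + 1/(7 - 46))**2 = (26 + 1/(-39))**2 = (26 - 1/39)**2 = (1013/39)**2 = 1026169/1521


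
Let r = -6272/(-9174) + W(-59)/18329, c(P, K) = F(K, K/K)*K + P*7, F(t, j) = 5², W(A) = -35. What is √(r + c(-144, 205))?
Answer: √29106353626540122570/84075123 ≈ 64.169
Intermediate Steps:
F(t, j) = 25
c(P, K) = 7*P + 25*K (c(P, K) = 25*K + P*7 = 25*K + 7*P = 7*P + 25*K)
r = 57319199/84075123 (r = -6272/(-9174) - 35/18329 = -6272*(-1/9174) - 35*1/18329 = 3136/4587 - 35/18329 = 57319199/84075123 ≈ 0.68176)
√(r + c(-144, 205)) = √(57319199/84075123 + (7*(-144) + 25*205)) = √(57319199/84075123 + (-1008 + 5125)) = √(57319199/84075123 + 4117) = √(346194600590/84075123) = √29106353626540122570/84075123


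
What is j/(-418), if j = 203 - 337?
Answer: 67/209 ≈ 0.32057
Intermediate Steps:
j = -134
j/(-418) = -134/(-418) = -134*(-1/418) = 67/209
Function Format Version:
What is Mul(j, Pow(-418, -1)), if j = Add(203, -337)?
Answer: Rational(67, 209) ≈ 0.32057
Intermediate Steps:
j = -134
Mul(j, Pow(-418, -1)) = Mul(-134, Pow(-418, -1)) = Mul(-134, Rational(-1, 418)) = Rational(67, 209)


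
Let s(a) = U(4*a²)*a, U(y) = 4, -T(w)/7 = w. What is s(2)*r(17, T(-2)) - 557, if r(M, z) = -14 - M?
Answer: -805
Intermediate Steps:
T(w) = -7*w
s(a) = 4*a
s(2)*r(17, T(-2)) - 557 = (4*2)*(-14 - 1*17) - 557 = 8*(-14 - 17) - 557 = 8*(-31) - 557 = -248 - 557 = -805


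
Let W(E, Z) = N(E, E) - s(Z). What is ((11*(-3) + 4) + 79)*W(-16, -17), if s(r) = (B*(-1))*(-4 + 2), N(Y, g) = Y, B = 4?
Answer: -1200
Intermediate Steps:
s(r) = 8 (s(r) = (4*(-1))*(-4 + 2) = -4*(-2) = 8)
W(E, Z) = -8 + E (W(E, Z) = E - 1*8 = E - 8 = -8 + E)
((11*(-3) + 4) + 79)*W(-16, -17) = ((11*(-3) + 4) + 79)*(-8 - 16) = ((-33 + 4) + 79)*(-24) = (-29 + 79)*(-24) = 50*(-24) = -1200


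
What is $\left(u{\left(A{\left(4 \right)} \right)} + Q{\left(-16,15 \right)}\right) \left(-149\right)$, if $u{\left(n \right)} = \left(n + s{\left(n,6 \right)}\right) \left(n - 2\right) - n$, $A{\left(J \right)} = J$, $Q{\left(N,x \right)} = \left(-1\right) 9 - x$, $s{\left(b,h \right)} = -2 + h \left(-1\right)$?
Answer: $5364$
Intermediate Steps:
$s{\left(b,h \right)} = -2 - h$
$Q{\left(N,x \right)} = -9 - x$
$u{\left(n \right)} = - n + \left(-8 + n\right) \left(-2 + n\right)$ ($u{\left(n \right)} = \left(n - 8\right) \left(n - 2\right) - n = \left(n - 8\right) \left(-2 + n\right) - n = \left(-8 + n\right) \left(-2 + n\right) - n = - n + \left(-8 + n\right) \left(-2 + n\right)$)
$\left(u{\left(A{\left(4 \right)} \right)} + Q{\left(-16,15 \right)}\right) \left(-149\right) = \left(\left(16 + 4^{2} - 44\right) - 24\right) \left(-149\right) = \left(\left(16 + 16 - 44\right) - 24\right) \left(-149\right) = \left(-12 - 24\right) \left(-149\right) = \left(-36\right) \left(-149\right) = 5364$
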